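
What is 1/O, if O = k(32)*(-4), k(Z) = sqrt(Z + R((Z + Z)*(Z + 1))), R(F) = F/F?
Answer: -sqrt(33)/132 ≈ -0.043519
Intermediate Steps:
R(F) = 1
k(Z) = sqrt(1 + Z) (k(Z) = sqrt(Z + 1) = sqrt(1 + Z))
O = -4*sqrt(33) (O = sqrt(1 + 32)*(-4) = sqrt(33)*(-4) = -4*sqrt(33) ≈ -22.978)
1/O = 1/(-4*sqrt(33)) = -sqrt(33)/132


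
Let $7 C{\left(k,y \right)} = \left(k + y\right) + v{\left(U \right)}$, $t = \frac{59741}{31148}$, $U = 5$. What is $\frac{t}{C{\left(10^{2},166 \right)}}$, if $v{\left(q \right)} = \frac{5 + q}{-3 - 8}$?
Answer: $\frac{4600057}{90827568} \approx 0.050646$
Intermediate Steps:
$t = \frac{59741}{31148}$ ($t = 59741 \cdot \frac{1}{31148} = \frac{59741}{31148} \approx 1.918$)
$v{\left(q \right)} = - \frac{5}{11} - \frac{q}{11}$ ($v{\left(q \right)} = \frac{5 + q}{-11} = \left(5 + q\right) \left(- \frac{1}{11}\right) = - \frac{5}{11} - \frac{q}{11}$)
$C{\left(k,y \right)} = - \frac{10}{77} + \frac{k}{7} + \frac{y}{7}$ ($C{\left(k,y \right)} = \frac{\left(k + y\right) - \frac{10}{11}}{7} = \frac{- \frac{10}{11} + k + y}{7} = - \frac{10}{77} + \frac{k}{7} + \frac{y}{7}$)
$\frac{t}{C{\left(10^{2},166 \right)}} = \frac{59741}{31148 \left(- \frac{10}{77} + \frac{10^{2}}{7} + \frac{1}{7} \cdot 166\right)} = \frac{59741}{31148 \left(- \frac{10}{77} + \frac{1}{7} \cdot 100 + \frac{166}{7}\right)} = \frac{59741}{31148 \left(- \frac{10}{77} + \frac{100}{7} + \frac{166}{7}\right)} = \frac{59741}{31148 \cdot \frac{2916}{77}} = \frac{59741}{31148} \cdot \frac{77}{2916} = \frac{4600057}{90827568}$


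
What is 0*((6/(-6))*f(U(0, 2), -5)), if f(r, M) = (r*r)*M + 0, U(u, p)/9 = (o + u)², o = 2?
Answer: 0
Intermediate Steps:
U(u, p) = 9*(2 + u)²
f(r, M) = M*r² (f(r, M) = r²*M + 0 = M*r² + 0 = M*r²)
0*((6/(-6))*f(U(0, 2), -5)) = 0*((6/(-6))*(-5*81*(2 + 0)⁴)) = 0*((6*(-⅙))*(-5*(9*2²)²)) = 0*(-(-5)*(9*4)²) = 0*(-(-5)*36²) = 0*(-(-5)*1296) = 0*(-1*(-6480)) = 0*6480 = 0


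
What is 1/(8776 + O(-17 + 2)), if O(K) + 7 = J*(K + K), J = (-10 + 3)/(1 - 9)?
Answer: 4/34971 ≈ 0.00011438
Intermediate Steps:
J = 7/8 (J = -7/(-8) = -7*(-⅛) = 7/8 ≈ 0.87500)
O(K) = -7 + 7*K/4 (O(K) = -7 + 7*(K + K)/8 = -7 + 7*(2*K)/8 = -7 + 7*K/4)
1/(8776 + O(-17 + 2)) = 1/(8776 + (-7 + 7*(-17 + 2)/4)) = 1/(8776 + (-7 + (7/4)*(-15))) = 1/(8776 + (-7 - 105/4)) = 1/(8776 - 133/4) = 1/(34971/4) = 4/34971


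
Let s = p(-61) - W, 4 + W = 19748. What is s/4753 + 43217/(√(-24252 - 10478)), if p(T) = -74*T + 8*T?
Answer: -15718/4753 - 1879*I*√34730/1510 ≈ -3.307 - 231.9*I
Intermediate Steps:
W = 19744 (W = -4 + 19748 = 19744)
p(T) = -66*T
s = -15718 (s = -66*(-61) - 1*19744 = 4026 - 19744 = -15718)
s/4753 + 43217/(√(-24252 - 10478)) = -15718/4753 + 43217/(√(-24252 - 10478)) = -15718*1/4753 + 43217/(√(-34730)) = -15718/4753 + 43217/((I*√34730)) = -15718/4753 + 43217*(-I*√34730/34730) = -15718/4753 - 1879*I*√34730/1510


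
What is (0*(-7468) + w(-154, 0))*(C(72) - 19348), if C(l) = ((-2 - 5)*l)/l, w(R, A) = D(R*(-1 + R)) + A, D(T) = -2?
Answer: 38710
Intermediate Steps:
w(R, A) = -2 + A
C(l) = -7 (C(l) = (-7*l)/l = -7)
(0*(-7468) + w(-154, 0))*(C(72) - 19348) = (0*(-7468) + (-2 + 0))*(-7 - 19348) = (0 - 2)*(-19355) = -2*(-19355) = 38710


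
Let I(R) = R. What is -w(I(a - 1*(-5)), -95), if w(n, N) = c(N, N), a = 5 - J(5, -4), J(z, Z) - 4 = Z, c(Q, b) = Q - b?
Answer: 0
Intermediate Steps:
J(z, Z) = 4 + Z
a = 5 (a = 5 - (4 - 4) = 5 - 1*0 = 5 + 0 = 5)
w(n, N) = 0 (w(n, N) = N - N = 0)
-w(I(a - 1*(-5)), -95) = -1*0 = 0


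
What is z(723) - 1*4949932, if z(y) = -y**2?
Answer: -5472661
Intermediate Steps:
z(723) - 1*4949932 = -1*723**2 - 1*4949932 = -1*522729 - 4949932 = -522729 - 4949932 = -5472661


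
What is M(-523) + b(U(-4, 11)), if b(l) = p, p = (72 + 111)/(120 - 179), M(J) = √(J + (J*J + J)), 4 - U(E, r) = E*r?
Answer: -183/59 + √272483 ≈ 518.90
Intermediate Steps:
U(E, r) = 4 - E*r
M(J) = √(J² + 2*J) (M(J) = √(J + (J² + J)) = √(J + (J + J²)) = √(J² + 2*J))
p = -183/59 (p = 183/(-59) = 183*(-1/59) = -183/59 ≈ -3.1017)
b(l) = -183/59
M(-523) + b(U(-4, 11)) = √(-523*(2 - 523)) - 183/59 = √(-523*(-521)) - 183/59 = √272483 - 183/59 = -183/59 + √272483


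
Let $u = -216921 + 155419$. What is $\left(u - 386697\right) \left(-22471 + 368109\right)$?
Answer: $-154914605962$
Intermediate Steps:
$u = -61502$
$\left(u - 386697\right) \left(-22471 + 368109\right) = \left(-61502 - 386697\right) \left(-22471 + 368109\right) = \left(-448199\right) 345638 = -154914605962$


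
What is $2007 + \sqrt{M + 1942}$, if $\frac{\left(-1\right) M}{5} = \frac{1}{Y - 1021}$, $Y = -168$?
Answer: $2007 + \frac{11 \sqrt{22689687}}{1189} \approx 2051.1$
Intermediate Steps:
$M = \frac{5}{1189}$ ($M = - \frac{5}{-168 - 1021} = - \frac{5}{-1189} = \left(-5\right) \left(- \frac{1}{1189}\right) = \frac{5}{1189} \approx 0.0042052$)
$2007 + \sqrt{M + 1942} = 2007 + \sqrt{\frac{5}{1189} + 1942} = 2007 + \sqrt{\frac{2309043}{1189}} = 2007 + \frac{11 \sqrt{22689687}}{1189}$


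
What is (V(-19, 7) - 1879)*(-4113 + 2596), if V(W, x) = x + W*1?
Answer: 2868647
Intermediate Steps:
V(W, x) = W + x (V(W, x) = x + W = W + x)
(V(-19, 7) - 1879)*(-4113 + 2596) = ((-19 + 7) - 1879)*(-4113 + 2596) = (-12 - 1879)*(-1517) = -1891*(-1517) = 2868647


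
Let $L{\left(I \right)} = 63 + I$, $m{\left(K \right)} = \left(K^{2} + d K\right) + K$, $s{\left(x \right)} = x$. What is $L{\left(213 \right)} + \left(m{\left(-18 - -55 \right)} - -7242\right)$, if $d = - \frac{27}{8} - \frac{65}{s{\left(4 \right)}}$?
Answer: $\frac{65583}{8} \approx 8197.9$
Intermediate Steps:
$d = - \frac{157}{8}$ ($d = - \frac{27}{8} - \frac{65}{4} = - \frac{157}{8} \approx -19.625$)
$m{\left(K \right)} = K^{2} - \frac{149 K}{8}$ ($m{\left(K \right)} = \left(K^{2} - \frac{157 K}{8}\right) + K = K^{2} - \frac{149 K}{8}$)
$L{\left(213 \right)} + \left(m{\left(-18 - -55 \right)} - -7242\right) = \left(63 + 213\right) + \left(\frac{\left(-18 - -55\right) \left(-149 + 8 \left(-18 - -55\right)\right)}{8} - -7242\right) = 276 + \left(\frac{\left(-18 + 55\right) \left(-149 + 8 \left(-18 + 55\right)\right)}{8} + 7242\right) = 276 + \left(\frac{1}{8} \cdot 37 \left(-149 + 8 \cdot 37\right) + 7242\right) = 276 + \left(\frac{1}{8} \cdot 37 \left(-149 + 296\right) + 7242\right) = 276 + \left(\frac{1}{8} \cdot 37 \cdot 147 + 7242\right) = 276 + \left(\frac{5439}{8} + 7242\right) = 276 + \frac{63375}{8} = \frac{65583}{8}$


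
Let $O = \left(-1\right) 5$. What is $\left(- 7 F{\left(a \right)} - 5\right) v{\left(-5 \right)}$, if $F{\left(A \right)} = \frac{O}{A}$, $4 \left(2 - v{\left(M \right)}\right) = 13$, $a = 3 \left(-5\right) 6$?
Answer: $\frac{485}{72} \approx 6.7361$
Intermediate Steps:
$a = -90$ ($a = \left(-15\right) 6 = -90$)
$v{\left(M \right)} = - \frac{5}{4}$ ($v{\left(M \right)} = 2 - \frac{13}{4} = - \frac{5}{4}$)
$O = -5$
$F{\left(A \right)} = - \frac{5}{A}$
$\left(- 7 F{\left(a \right)} - 5\right) v{\left(-5 \right)} = \left(- 7 \left(- \frac{5}{-90}\right) - 5\right) \left(- \frac{5}{4}\right) = \left(- 7 \left(\left(-5\right) \left(- \frac{1}{90}\right)\right) - 5\right) \left(- \frac{5}{4}\right) = \left(\left(-7\right) \frac{1}{18} - 5\right) \left(- \frac{5}{4}\right) = \left(- \frac{7}{18} - 5\right) \left(- \frac{5}{4}\right) = \left(- \frac{97}{18}\right) \left(- \frac{5}{4}\right) = \frac{485}{72}$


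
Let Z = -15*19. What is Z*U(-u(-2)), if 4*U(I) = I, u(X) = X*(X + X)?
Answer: 570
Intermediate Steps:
u(X) = 2*X² (u(X) = X*(2*X) = 2*X²)
U(I) = I/4
Z = -285
Z*U(-u(-2)) = -285*(-2*(-2)²)/4 = -285*(-2*4)/4 = -285*(-1*8)/4 = -285*(-8)/4 = -285*(-2) = 570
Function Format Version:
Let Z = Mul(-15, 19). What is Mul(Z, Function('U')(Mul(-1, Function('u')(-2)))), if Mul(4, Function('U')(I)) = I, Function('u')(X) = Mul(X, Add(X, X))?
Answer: 570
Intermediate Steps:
Function('u')(X) = Mul(2, Pow(X, 2)) (Function('u')(X) = Mul(X, Mul(2, X)) = Mul(2, Pow(X, 2)))
Function('U')(I) = Mul(Rational(1, 4), I)
Z = -285
Mul(Z, Function('U')(Mul(-1, Function('u')(-2)))) = Mul(-285, Mul(Rational(1, 4), Mul(-1, Mul(2, Pow(-2, 2))))) = Mul(-285, Mul(Rational(1, 4), Mul(-1, Mul(2, 4)))) = Mul(-285, Mul(Rational(1, 4), Mul(-1, 8))) = Mul(-285, Mul(Rational(1, 4), -8)) = Mul(-285, -2) = 570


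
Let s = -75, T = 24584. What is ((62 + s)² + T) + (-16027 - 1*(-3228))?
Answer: 11954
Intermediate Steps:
((62 + s)² + T) + (-16027 - 1*(-3228)) = ((62 - 75)² + 24584) + (-16027 - 1*(-3228)) = ((-13)² + 24584) + (-16027 + 3228) = (169 + 24584) - 12799 = 24753 - 12799 = 11954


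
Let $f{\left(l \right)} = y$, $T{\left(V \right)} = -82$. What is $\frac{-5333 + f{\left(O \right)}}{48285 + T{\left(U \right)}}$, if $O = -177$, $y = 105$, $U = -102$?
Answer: $- \frac{5228}{48203} \approx -0.10846$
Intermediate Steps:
$f{\left(l \right)} = 105$
$\frac{-5333 + f{\left(O \right)}}{48285 + T{\left(U \right)}} = \frac{-5333 + 105}{48285 - 82} = - \frac{5228}{48203}$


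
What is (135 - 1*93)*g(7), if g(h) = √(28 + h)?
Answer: 42*√35 ≈ 248.48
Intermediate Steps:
(135 - 1*93)*g(7) = (135 - 1*93)*√(28 + 7) = (135 - 93)*√35 = 42*√35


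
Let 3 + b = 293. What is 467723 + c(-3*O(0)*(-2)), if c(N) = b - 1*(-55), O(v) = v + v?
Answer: 468068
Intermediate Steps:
b = 290 (b = -3 + 293 = 290)
O(v) = 2*v
c(N) = 345 (c(N) = 290 - 1*(-55) = 290 + 55 = 345)
467723 + c(-3*O(0)*(-2)) = 467723 + 345 = 468068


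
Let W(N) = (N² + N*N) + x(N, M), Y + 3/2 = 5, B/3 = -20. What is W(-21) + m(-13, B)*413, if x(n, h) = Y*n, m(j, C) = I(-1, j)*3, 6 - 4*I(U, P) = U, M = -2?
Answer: 11907/4 ≈ 2976.8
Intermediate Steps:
B = -60 (B = 3*(-20) = -60)
Y = 7/2 (Y = -3/2 + 5 = 7/2 ≈ 3.5000)
I(U, P) = 3/2 - U/4
m(j, C) = 21/4 (m(j, C) = (3/2 - ¼*(-1))*3 = (3/2 + ¼)*3 = (7/4)*3 = 21/4)
x(n, h) = 7*n/2
W(N) = 2*N² + 7*N/2 (W(N) = (N² + N*N) + 7*N/2 = (N² + N²) + 7*N/2 = 2*N² + 7*N/2)
W(-21) + m(-13, B)*413 = (½)*(-21)*(7 + 4*(-21)) + (21/4)*413 = (½)*(-21)*(7 - 84) + 8673/4 = (½)*(-21)*(-77) + 8673/4 = 1617/2 + 8673/4 = 11907/4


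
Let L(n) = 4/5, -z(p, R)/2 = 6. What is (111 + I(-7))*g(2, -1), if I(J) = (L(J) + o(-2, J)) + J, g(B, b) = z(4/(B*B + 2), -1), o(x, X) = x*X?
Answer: -7128/5 ≈ -1425.6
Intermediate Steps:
z(p, R) = -12 (z(p, R) = -2*6 = -12)
L(n) = ⅘ (L(n) = 4*(⅕) = ⅘)
o(x, X) = X*x
g(B, b) = -12
I(J) = ⅘ - J (I(J) = (⅘ + J*(-2)) + J = (⅘ - 2*J) + J = ⅘ - J)
(111 + I(-7))*g(2, -1) = (111 + (⅘ - 1*(-7)))*(-12) = (111 + (⅘ + 7))*(-12) = (111 + 39/5)*(-12) = (594/5)*(-12) = -7128/5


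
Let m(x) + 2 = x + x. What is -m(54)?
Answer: -106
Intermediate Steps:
m(x) = -2 + 2*x (m(x) = -2 + (x + x) = -2 + 2*x)
-m(54) = -(-2 + 2*54) = -(-2 + 108) = -1*106 = -106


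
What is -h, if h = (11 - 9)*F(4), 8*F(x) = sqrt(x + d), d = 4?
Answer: -sqrt(2)/2 ≈ -0.70711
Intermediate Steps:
F(x) = sqrt(4 + x)/8 (F(x) = sqrt(x + 4)/8 = sqrt(4 + x)/8)
h = sqrt(2)/2 (h = (11 - 9)*(sqrt(4 + 4)/8) = 2*(sqrt(8)/8) = 2*((2*sqrt(2))/8) = 2*(sqrt(2)/4) = sqrt(2)/2 ≈ 0.70711)
-h = -sqrt(2)/2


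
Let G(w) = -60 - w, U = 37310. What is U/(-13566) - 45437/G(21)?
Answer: 14604196/26163 ≈ 558.20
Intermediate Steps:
U/(-13566) - 45437/G(21) = 37310/(-13566) - 45437/(-60 - 1*21) = 37310*(-1/13566) - 45437/(-60 - 21) = -2665/969 - 45437/(-81) = -2665/969 - 45437*(-1/81) = -2665/969 + 45437/81 = 14604196/26163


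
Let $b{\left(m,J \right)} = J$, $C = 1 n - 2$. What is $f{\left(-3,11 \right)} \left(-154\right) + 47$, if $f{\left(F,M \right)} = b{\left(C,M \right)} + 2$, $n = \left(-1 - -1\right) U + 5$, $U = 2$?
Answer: $-1955$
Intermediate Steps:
$n = 5$ ($n = \left(-1 - -1\right) 2 + 5 = \left(-1 + 1\right) 2 + 5 = 0 \cdot 2 + 5 = 0 + 5 = 5$)
$C = 3$ ($C = 1 \cdot 5 - 2 = 5 - 2 = 3$)
$f{\left(F,M \right)} = 2 + M$ ($f{\left(F,M \right)} = M + 2 = 2 + M$)
$f{\left(-3,11 \right)} \left(-154\right) + 47 = \left(2 + 11\right) \left(-154\right) + 47 = 13 \left(-154\right) + 47 = -2002 + 47 = -1955$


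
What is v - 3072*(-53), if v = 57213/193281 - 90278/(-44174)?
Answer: 231690358835114/1422999149 ≈ 1.6282e+5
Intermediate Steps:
v = 3329391530/1422999149 (v = 57213*(1/193281) - 90278*(-1/44174) = 19071/64427 + 45139/22087 = 3329391530/1422999149 ≈ 2.3397)
v - 3072*(-53) = 3329391530/1422999149 - 3072*(-53) = 3329391530/1422999149 + 162816 = 231690358835114/1422999149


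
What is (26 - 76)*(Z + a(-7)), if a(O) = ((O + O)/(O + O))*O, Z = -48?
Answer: 2750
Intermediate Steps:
a(O) = O (a(O) = ((2*O)/((2*O)))*O = ((2*O)*(1/(2*O)))*O = 1*O = O)
(26 - 76)*(Z + a(-7)) = (26 - 76)*(-48 - 7) = -50*(-55) = 2750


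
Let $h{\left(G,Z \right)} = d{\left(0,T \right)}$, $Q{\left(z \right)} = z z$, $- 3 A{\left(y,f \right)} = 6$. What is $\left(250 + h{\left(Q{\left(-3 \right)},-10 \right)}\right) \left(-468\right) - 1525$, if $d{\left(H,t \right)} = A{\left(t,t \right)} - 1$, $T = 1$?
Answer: $-117121$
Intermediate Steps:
$A{\left(y,f \right)} = -2$ ($A{\left(y,f \right)} = \left(- \frac{1}{3}\right) 6 = -2$)
$Q{\left(z \right)} = z^{2}$
$d{\left(H,t \right)} = -3$ ($d{\left(H,t \right)} = -2 - 1 = -3$)
$h{\left(G,Z \right)} = -3$
$\left(250 + h{\left(Q{\left(-3 \right)},-10 \right)}\right) \left(-468\right) - 1525 = \left(250 - 3\right) \left(-468\right) - 1525 = 247 \left(-468\right) - 1525 = -115596 - 1525 = -117121$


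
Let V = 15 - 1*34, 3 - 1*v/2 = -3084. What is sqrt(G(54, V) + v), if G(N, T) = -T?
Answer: sqrt(6193) ≈ 78.696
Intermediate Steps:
v = 6174 (v = 6 - 2*(-3084) = 6 + 6168 = 6174)
V = -19 (V = 15 - 34 = -19)
sqrt(G(54, V) + v) = sqrt(-1*(-19) + 6174) = sqrt(19 + 6174) = sqrt(6193)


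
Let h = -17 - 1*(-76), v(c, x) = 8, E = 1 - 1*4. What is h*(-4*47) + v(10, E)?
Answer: -11084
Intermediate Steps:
E = -3 (E = 1 - 4 = -3)
h = 59 (h = -17 + 76 = 59)
h*(-4*47) + v(10, E) = 59*(-4*47) + 8 = 59*(-188) + 8 = -11092 + 8 = -11084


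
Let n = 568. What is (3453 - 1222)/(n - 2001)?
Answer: -2231/1433 ≈ -1.5569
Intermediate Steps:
(3453 - 1222)/(n - 2001) = (3453 - 1222)/(568 - 2001) = 2231/(-1433) = 2231*(-1/1433) = -2231/1433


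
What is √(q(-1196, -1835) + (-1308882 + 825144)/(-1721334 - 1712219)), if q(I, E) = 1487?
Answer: √17532329525125097/3433553 ≈ 38.563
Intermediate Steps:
√(q(-1196, -1835) + (-1308882 + 825144)/(-1721334 - 1712219)) = √(1487 + (-1308882 + 825144)/(-1721334 - 1712219)) = √(1487 - 483738/(-3433553)) = √(1487 - 483738*(-1/3433553)) = √(1487 + 483738/3433553) = √(5106177049/3433553) = √17532329525125097/3433553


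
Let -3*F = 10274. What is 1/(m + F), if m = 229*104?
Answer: 3/61174 ≈ 4.9040e-5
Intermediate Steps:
F = -10274/3 (F = -⅓*10274 = -10274/3 ≈ -3424.7)
m = 23816
1/(m + F) = 1/(23816 - 10274/3) = 1/(61174/3) = 3/61174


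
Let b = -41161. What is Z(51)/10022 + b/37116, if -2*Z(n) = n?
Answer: -51682750/46497069 ≈ -1.1115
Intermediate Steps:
Z(n) = -n/2
Z(51)/10022 + b/37116 = -½*51/10022 - 41161/37116 = -51/2*1/10022 - 41161*1/37116 = -51/20044 - 41161/37116 = -51682750/46497069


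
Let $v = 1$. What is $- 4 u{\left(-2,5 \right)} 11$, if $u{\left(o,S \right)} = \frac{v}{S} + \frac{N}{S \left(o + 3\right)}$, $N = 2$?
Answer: $- \frac{132}{5} \approx -26.4$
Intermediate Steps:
$u{\left(o,S \right)} = \frac{1}{S} + \frac{2}{S \left(3 + o\right)}$ ($u{\left(o,S \right)} = 1 \frac{1}{S} + \frac{2}{S \left(o + 3\right)} = \frac{1}{S} + \frac{2}{S \left(3 + o\right)}$)
$- 4 u{\left(-2,5 \right)} 11 = - 4 \frac{5 - 2}{5 \left(3 - 2\right)} 11 = - 4 \cdot \frac{1}{5} \cdot 1^{-1} \cdot 3 \cdot 11 = - 4 \cdot \frac{1}{5} \cdot 1 \cdot 3 \cdot 11 = \left(-4\right) \frac{3}{5} \cdot 11 = \left(- \frac{12}{5}\right) 11 = - \frac{132}{5}$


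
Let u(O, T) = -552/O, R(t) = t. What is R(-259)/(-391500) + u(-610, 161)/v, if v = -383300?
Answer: 60341459/91537789500 ≈ 0.00065920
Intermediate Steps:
R(-259)/(-391500) + u(-610, 161)/v = -259/(-391500) - 552/(-610)/(-383300) = -259*(-1/391500) - 552*(-1/610)*(-1/383300) = 259/391500 + (276/305)*(-1/383300) = 259/391500 - 69/29226625 = 60341459/91537789500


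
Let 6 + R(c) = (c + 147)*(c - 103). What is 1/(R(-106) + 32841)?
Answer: 1/24266 ≈ 4.1210e-5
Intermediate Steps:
R(c) = -6 + (-103 + c)*(147 + c) (R(c) = -6 + (c + 147)*(c - 103) = -6 + (147 + c)*(-103 + c) = -6 + (-103 + c)*(147 + c))
1/(R(-106) + 32841) = 1/((-15147 + (-106)**2 + 44*(-106)) + 32841) = 1/((-15147 + 11236 - 4664) + 32841) = 1/(-8575 + 32841) = 1/24266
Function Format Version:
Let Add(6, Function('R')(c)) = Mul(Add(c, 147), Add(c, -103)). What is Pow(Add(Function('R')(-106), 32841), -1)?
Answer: Rational(1, 24266) ≈ 4.1210e-5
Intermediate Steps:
Function('R')(c) = Add(-6, Mul(Add(-103, c), Add(147, c))) (Function('R')(c) = Add(-6, Mul(Add(c, 147), Add(c, -103))) = Add(-6, Mul(Add(147, c), Add(-103, c))) = Add(-6, Mul(Add(-103, c), Add(147, c))))
Pow(Add(Function('R')(-106), 32841), -1) = Pow(Add(Add(-15147, Pow(-106, 2), Mul(44, -106)), 32841), -1) = Pow(Add(Add(-15147, 11236, -4664), 32841), -1) = Pow(Add(-8575, 32841), -1) = Pow(24266, -1) = Rational(1, 24266)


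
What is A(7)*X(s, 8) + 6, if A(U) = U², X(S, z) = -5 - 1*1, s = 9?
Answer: -288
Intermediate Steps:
X(S, z) = -6 (X(S, z) = -5 - 1 = -6)
A(7)*X(s, 8) + 6 = 7²*(-6) + 6 = 49*(-6) + 6 = -294 + 6 = -288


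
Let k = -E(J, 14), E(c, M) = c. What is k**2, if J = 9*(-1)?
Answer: 81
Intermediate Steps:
J = -9
k = 9 (k = -1*(-9) = 9)
k**2 = 9**2 = 81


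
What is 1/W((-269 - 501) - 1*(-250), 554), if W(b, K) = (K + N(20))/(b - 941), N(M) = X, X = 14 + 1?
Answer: -1461/569 ≈ -2.5677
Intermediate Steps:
X = 15
N(M) = 15
W(b, K) = (15 + K)/(-941 + b) (W(b, K) = (K + 15)/(b - 941) = (15 + K)/(-941 + b))
1/W((-269 - 501) - 1*(-250), 554) = 1/((15 + 554)/(-941 + ((-269 - 501) - 1*(-250)))) = 1/(569/(-941 + (-770 + 250))) = 1/(569/(-941 - 520)) = 1/(569/(-1461)) = 1/(-1/1461*569) = 1/(-569/1461) = -1461/569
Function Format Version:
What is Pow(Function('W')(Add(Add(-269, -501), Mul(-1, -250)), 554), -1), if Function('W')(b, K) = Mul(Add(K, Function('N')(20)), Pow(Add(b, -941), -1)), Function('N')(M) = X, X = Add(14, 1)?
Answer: Rational(-1461, 569) ≈ -2.5677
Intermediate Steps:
X = 15
Function('N')(M) = 15
Function('W')(b, K) = Mul(Pow(Add(-941, b), -1), Add(15, K)) (Function('W')(b, K) = Mul(Add(K, 15), Pow(Add(b, -941), -1)) = Mul(Add(15, K), Pow(Add(-941, b), -1)) = Mul(Pow(Add(-941, b), -1), Add(15, K)))
Pow(Function('W')(Add(Add(-269, -501), Mul(-1, -250)), 554), -1) = Pow(Mul(Pow(Add(-941, Add(Add(-269, -501), Mul(-1, -250))), -1), Add(15, 554)), -1) = Pow(Mul(Pow(Add(-941, Add(-770, 250)), -1), 569), -1) = Pow(Mul(Pow(Add(-941, -520), -1), 569), -1) = Pow(Mul(Pow(-1461, -1), 569), -1) = Pow(Mul(Rational(-1, 1461), 569), -1) = Pow(Rational(-569, 1461), -1) = Rational(-1461, 569)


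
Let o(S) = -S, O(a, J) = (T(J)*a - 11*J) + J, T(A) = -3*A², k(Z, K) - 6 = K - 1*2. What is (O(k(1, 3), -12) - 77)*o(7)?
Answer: 20867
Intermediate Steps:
k(Z, K) = 4 + K (k(Z, K) = 6 + (K - 1*2) = 6 + (K - 2) = 6 + (-2 + K) = 4 + K)
O(a, J) = -10*J - 3*a*J² (O(a, J) = ((-3*J²)*a - 11*J) + J = (-3*a*J² - 11*J) + J = (-11*J - 3*a*J²) + J = -10*J - 3*a*J²)
(O(k(1, 3), -12) - 77)*o(7) = (-12*(-10 - 3*(-12)*(4 + 3)) - 77)*(-1*7) = (-12*(-10 - 3*(-12)*7) - 77)*(-7) = (-12*(-10 + 252) - 77)*(-7) = (-12*242 - 77)*(-7) = (-2904 - 77)*(-7) = -2981*(-7) = 20867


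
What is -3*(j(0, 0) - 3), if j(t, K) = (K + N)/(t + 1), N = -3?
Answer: 18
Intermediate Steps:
j(t, K) = (-3 + K)/(1 + t) (j(t, K) = (K - 3)/(t + 1) = (-3 + K)/(1 + t))
-3*(j(0, 0) - 3) = -3*((-3 + 0)/(1 + 0) - 3) = -3*(-3/1 - 3) = -3*(1*(-3) - 3) = -3*(-3 - 3) = -3*(-6) = 18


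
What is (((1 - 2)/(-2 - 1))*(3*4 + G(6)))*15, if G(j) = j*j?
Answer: 240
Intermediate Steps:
G(j) = j²
(((1 - 2)/(-2 - 1))*(3*4 + G(6)))*15 = (((1 - 2)/(-2 - 1))*(3*4 + 6²))*15 = ((-1/(-3))*(12 + 36))*15 = (-1*(-⅓)*48)*15 = ((⅓)*48)*15 = 16*15 = 240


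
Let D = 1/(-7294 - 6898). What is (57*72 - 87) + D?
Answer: 57009263/14192 ≈ 4017.0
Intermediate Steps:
D = -1/14192 (D = 1/(-14192) = -1/14192 ≈ -7.0462e-5)
(57*72 - 87) + D = (57*72 - 87) - 1/14192 = (4104 - 87) - 1/14192 = 4017 - 1/14192 = 57009263/14192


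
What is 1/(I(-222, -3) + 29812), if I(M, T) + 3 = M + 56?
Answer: 1/29643 ≈ 3.3735e-5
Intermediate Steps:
I(M, T) = 53 + M (I(M, T) = -3 + (M + 56) = -3 + (56 + M) = 53 + M)
1/(I(-222, -3) + 29812) = 1/((53 - 222) + 29812) = 1/(-169 + 29812) = 1/29643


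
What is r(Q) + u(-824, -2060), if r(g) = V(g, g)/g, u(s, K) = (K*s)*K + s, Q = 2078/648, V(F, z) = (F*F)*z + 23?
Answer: -381388260208318865/109070064 ≈ -3.4967e+9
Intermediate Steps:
V(F, z) = 23 + z*F² (V(F, z) = F²*z + 23 = z*F² + 23 = 23 + z*F²)
Q = 1039/324 (Q = 2078*(1/648) = 1039/324 ≈ 3.2068)
u(s, K) = s + s*K² (u(s, K) = s*K² + s = s + s*K²)
r(g) = (23 + g³)/g (r(g) = (23 + g*g²)/g = (23 + g³)/g)
r(Q) + u(-824, -2060) = (23 + (1039/324)³)/(1039/324) - 824*(1 + (-2060)²) = 324*(23 + 1121622319/34012224)/1039 - 824*(1 + 4243600) = (324/1039)*(1903903471/34012224) - 824*4243601 = 1903903471/109070064 - 3496727224 = -381388260208318865/109070064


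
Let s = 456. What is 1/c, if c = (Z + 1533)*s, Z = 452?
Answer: 1/905160 ≈ 1.1048e-6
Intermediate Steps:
c = 905160 (c = (452 + 1533)*456 = 1985*456 = 905160)
1/c = 1/905160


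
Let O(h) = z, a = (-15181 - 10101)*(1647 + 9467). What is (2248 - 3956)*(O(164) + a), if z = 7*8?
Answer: 479920829136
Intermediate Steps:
a = -280984148 (a = -25282*11114 = -280984148)
z = 56
O(h) = 56
(2248 - 3956)*(O(164) + a) = (2248 - 3956)*(56 - 280984148) = -1708*(-280984092) = 479920829136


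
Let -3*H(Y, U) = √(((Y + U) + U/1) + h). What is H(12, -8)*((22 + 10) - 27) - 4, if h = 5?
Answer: -17/3 ≈ -5.6667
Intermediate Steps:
H(Y, U) = -√(5 + Y + 2*U)/3 (H(Y, U) = -√(((Y + U) + U/1) + 5)/3 = -√(((U + Y) + U*1) + 5)/3 = -√(((U + Y) + U) + 5)/3 = -√((Y + 2*U) + 5)/3 = -√(5 + Y + 2*U)/3)
H(12, -8)*((22 + 10) - 27) - 4 = (-√(5 + 12 + 2*(-8))/3)*((22 + 10) - 27) - 4 = (-√(5 + 12 - 16)/3)*(32 - 27) - 4 = -√1/3*5 - 4 = -⅓*1*5 - 4 = -⅓*5 - 4 = -5/3 - 4 = -17/3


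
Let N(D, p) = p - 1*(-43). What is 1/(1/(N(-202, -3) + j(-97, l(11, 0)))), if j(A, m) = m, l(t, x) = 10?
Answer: 50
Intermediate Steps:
N(D, p) = 43 + p (N(D, p) = p + 43 = 43 + p)
1/(1/(N(-202, -3) + j(-97, l(11, 0)))) = 1/(1/((43 - 3) + 10)) = 1/(1/(40 + 10)) = 1/(1/50) = 50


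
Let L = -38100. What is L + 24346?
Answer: -13754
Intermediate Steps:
L + 24346 = -38100 + 24346 = -13754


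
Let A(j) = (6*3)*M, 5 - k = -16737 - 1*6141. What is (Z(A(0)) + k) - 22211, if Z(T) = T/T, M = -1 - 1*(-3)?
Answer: 673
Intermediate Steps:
M = 2 (M = -1 + 3 = 2)
k = 22883 (k = 5 - (-16737 - 1*6141) = 5 - (-16737 - 6141) = 5 - 1*(-22878) = 5 + 22878 = 22883)
A(j) = 36 (A(j) = (6*3)*2 = 18*2 = 36)
Z(T) = 1
(Z(A(0)) + k) - 22211 = (1 + 22883) - 22211 = 22884 - 22211 = 673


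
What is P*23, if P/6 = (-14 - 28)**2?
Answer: 243432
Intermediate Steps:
P = 10584 (P = 6*(-14 - 28)**2 = 6*(-42)**2 = 6*1764 = 10584)
P*23 = 10584*23 = 243432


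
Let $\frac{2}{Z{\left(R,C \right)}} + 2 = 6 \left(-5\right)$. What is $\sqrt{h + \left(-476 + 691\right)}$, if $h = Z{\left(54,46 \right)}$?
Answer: $\frac{\sqrt{3439}}{4} \approx 14.661$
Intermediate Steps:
$Z{\left(R,C \right)} = - \frac{1}{16}$ ($Z{\left(R,C \right)} = \frac{2}{-2 + 6 \left(-5\right)} = \frac{2}{-2 - 30} = \frac{2}{-32} = 2 \left(- \frac{1}{32}\right) = - \frac{1}{16}$)
$h = - \frac{1}{16} \approx -0.0625$
$\sqrt{h + \left(-476 + 691\right)} = \sqrt{- \frac{1}{16} + \left(-476 + 691\right)} = \sqrt{- \frac{1}{16} + 215} = \sqrt{\frac{3439}{16}} = \frac{\sqrt{3439}}{4}$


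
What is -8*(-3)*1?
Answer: 24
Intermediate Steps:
-8*(-3)*1 = 24*1 = 24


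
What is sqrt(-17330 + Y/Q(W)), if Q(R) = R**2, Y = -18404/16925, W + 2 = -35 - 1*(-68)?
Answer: I*sqrt(190826781178758)/104935 ≈ 131.64*I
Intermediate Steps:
W = 31 (W = -2 + (-35 - 1*(-68)) = -2 + (-35 + 68) = -2 + 33 = 31)
Y = -18404/16925 (Y = -18404*1/16925 = -18404/16925 ≈ -1.0874)
sqrt(-17330 + Y/Q(W)) = sqrt(-17330 - 18404/(16925*(31**2))) = sqrt(-17330 - 18404/16925/961) = sqrt(-17330 - 18404/16925*1/961) = sqrt(-17330 - 18404/16264925) = sqrt(-281871168654/16264925) = I*sqrt(190826781178758)/104935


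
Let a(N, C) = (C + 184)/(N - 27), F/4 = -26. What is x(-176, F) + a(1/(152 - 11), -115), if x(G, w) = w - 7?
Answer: -432195/3806 ≈ -113.56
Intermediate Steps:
F = -104 (F = 4*(-26) = -104)
a(N, C) = (184 + C)/(-27 + N)
x(G, w) = -7 + w
x(-176, F) + a(1/(152 - 11), -115) = (-7 - 104) + (184 - 115)/(-27 + 1/(152 - 11)) = -111 + 69/(-27 + 1/141) = -111 + 69/(-3806/141) = -111 - 141/3806*69 = -111 - 9729/3806 = -432195/3806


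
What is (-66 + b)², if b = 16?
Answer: 2500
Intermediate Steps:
(-66 + b)² = (-66 + 16)² = (-50)² = 2500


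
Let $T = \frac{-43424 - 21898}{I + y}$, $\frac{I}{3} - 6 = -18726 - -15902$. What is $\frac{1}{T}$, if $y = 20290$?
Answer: $- \frac{5918}{32661} \approx -0.18119$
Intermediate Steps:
$I = -8454$ ($I = 18 + 3 \left(-18726 - -15902\right) = 18 + 3 \left(-18726 + 15902\right) = 18 + 3 \left(-2824\right) = 18 - 8472 = -8454$)
$T = - \frac{32661}{5918}$ ($T = \frac{-43424 - 21898}{-8454 + 20290} = - \frac{65322}{11836} = \left(-65322\right) \frac{1}{11836} = - \frac{32661}{5918} \approx -5.5189$)
$\frac{1}{T} = \frac{1}{- \frac{32661}{5918}} = - \frac{5918}{32661}$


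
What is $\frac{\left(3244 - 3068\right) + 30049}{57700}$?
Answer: $\frac{1209}{2308} \approx 0.52383$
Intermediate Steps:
$\frac{\left(3244 - 3068\right) + 30049}{57700} = \left(\left(3244 + \left(-16059 + 12991\right)\right) + 30049\right) \frac{1}{57700} = \left(\left(3244 - 3068\right) + 30049\right) \frac{1}{57700} = \left(176 + 30049\right) \frac{1}{57700} = 30225 \cdot \frac{1}{57700} = \frac{1209}{2308}$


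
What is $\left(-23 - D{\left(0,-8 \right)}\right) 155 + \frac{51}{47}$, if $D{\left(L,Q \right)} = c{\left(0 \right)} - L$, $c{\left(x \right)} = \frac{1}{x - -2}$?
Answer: $- \frac{342293}{94} \approx -3641.4$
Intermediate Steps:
$c{\left(x \right)} = \frac{1}{2 + x}$ ($c{\left(x \right)} = \frac{1}{x + 2} = \frac{1}{2 + x}$)
$D{\left(L,Q \right)} = \frac{1}{2} - L$ ($D{\left(L,Q \right)} = \frac{1}{2 + 0} - L = \frac{1}{2} - L$)
$\left(-23 - D{\left(0,-8 \right)}\right) 155 + \frac{51}{47} = \left(-23 - \left(\frac{1}{2} - 0\right)\right) 155 + \frac{51}{47} = \left(-23 - \left(\frac{1}{2} + 0\right)\right) 155 + 51 \cdot \frac{1}{47} = \left(-23 - \frac{1}{2}\right) 155 + \frac{51}{47} = \left(- \frac{47}{2}\right) 155 + \frac{51}{47} = - \frac{7285}{2} + \frac{51}{47} = - \frac{342293}{94}$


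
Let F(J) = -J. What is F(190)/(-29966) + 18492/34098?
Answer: 46717491/85148389 ≈ 0.54866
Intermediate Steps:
F(190)/(-29966) + 18492/34098 = -1*190/(-29966) + 18492/34098 = -190*(-1/29966) + 18492*(1/34098) = 95/14983 + 3082/5683 = 46717491/85148389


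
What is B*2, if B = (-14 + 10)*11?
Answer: -88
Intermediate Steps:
B = -44 (B = -4*11 = -44)
B*2 = -44*2 = -88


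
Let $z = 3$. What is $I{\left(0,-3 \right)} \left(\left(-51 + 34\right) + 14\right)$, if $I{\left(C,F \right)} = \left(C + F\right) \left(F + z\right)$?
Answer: $0$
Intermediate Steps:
$I{\left(C,F \right)} = \left(3 + F\right) \left(C + F\right)$ ($I{\left(C,F \right)} = \left(C + F\right) \left(F + 3\right) = \left(C + F\right) \left(3 + F\right) = \left(3 + F\right) \left(C + F\right)$)
$I{\left(0,-3 \right)} \left(\left(-51 + 34\right) + 14\right) = \left(\left(-3\right)^{2} + 3 \cdot 0 + 3 \left(-3\right) + 0 \left(-3\right)\right) \left(\left(-51 + 34\right) + 14\right) = \left(9 + 0 - 9 + 0\right) \left(-17 + 14\right) = 0 \left(-3\right) = 0$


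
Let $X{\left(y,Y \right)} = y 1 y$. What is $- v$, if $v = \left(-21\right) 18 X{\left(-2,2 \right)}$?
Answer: $1512$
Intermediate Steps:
$X{\left(y,Y \right)} = y^{2}$ ($X{\left(y,Y \right)} = y y = y^{2}$)
$v = -1512$ ($v = \left(-21\right) 18 \left(-2\right)^{2} = \left(-378\right) 4 = -1512$)
$- v = \left(-1\right) \left(-1512\right) = 1512$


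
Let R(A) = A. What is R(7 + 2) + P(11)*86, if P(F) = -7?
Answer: -593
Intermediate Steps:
R(7 + 2) + P(11)*86 = (7 + 2) - 7*86 = 9 - 602 = -593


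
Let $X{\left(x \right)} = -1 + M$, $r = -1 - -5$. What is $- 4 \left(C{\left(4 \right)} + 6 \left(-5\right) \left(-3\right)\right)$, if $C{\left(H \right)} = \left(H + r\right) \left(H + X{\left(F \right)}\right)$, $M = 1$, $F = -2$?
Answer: $-488$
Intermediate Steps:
$r = 4$ ($r = -1 + 5 = 4$)
$X{\left(x \right)} = 0$ ($X{\left(x \right)} = -1 + 1 = 0$)
$C{\left(H \right)} = H \left(4 + H\right)$ ($C{\left(H \right)} = \left(H + 4\right) \left(H + 0\right) = \left(4 + H\right) H = H \left(4 + H\right)$)
$- 4 \left(C{\left(4 \right)} + 6 \left(-5\right) \left(-3\right)\right) = - 4 \left(4 \left(4 + 4\right) + 6 \left(-5\right) \left(-3\right)\right) = - 4 \left(4 \cdot 8 - -90\right) = - 4 \left(32 + 90\right) = \left(-4\right) 122 = -488$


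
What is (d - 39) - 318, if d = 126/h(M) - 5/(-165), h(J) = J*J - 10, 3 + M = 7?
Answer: -11087/33 ≈ -335.97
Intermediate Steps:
M = 4 (M = -3 + 7 = 4)
h(J) = -10 + J² (h(J) = J² - 10 = -10 + J²)
d = 694/33 (d = 126/(-10 + 4²) - 5/(-165) = 126/(-10 + 16) - 5*(-1/165) = 126/6 + 1/33 = 126*(⅙) + 1/33 = 21 + 1/33 = 694/33 ≈ 21.030)
(d - 39) - 318 = (694/33 - 39) - 318 = -593/33 - 318 = -11087/33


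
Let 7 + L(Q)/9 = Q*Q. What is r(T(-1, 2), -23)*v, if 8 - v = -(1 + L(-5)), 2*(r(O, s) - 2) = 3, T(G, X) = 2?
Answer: 1197/2 ≈ 598.50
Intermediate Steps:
L(Q) = -63 + 9*Q² (L(Q) = -63 + 9*(Q*Q) = -63 + 9*Q²)
r(O, s) = 7/2 (r(O, s) = 2 + (½)*3 = 2 + 3/2 = 7/2)
v = 171 (v = 8 - (-1)*(1 + (-63 + 9*(-5)²)) = 8 - (-1)*(1 + (-63 + 9*25)) = 8 - (-1)*(1 + (-63 + 225)) = 8 - (-1)*(1 + 162) = 8 - (-1)*163 = 8 - 1*(-163) = 8 + 163 = 171)
r(T(-1, 2), -23)*v = (7/2)*171 = 1197/2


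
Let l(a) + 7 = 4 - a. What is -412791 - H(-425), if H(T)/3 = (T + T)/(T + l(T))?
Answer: -413641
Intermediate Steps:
l(a) = -3 - a (l(a) = -7 + (4 - a) = -3 - a)
H(T) = -2*T (H(T) = 3*((T + T)/(T + (-3 - T))) = 3*((2*T)/(-3)) = 3*((2*T)*(-1/3)) = 3*(-2*T/3) = -2*T)
-412791 - H(-425) = -412791 - (-2)*(-425) = -412791 - 1*850 = -412791 - 850 = -413641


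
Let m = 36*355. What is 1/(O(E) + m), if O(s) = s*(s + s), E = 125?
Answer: 1/44030 ≈ 2.2712e-5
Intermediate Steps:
O(s) = 2*s**2 (O(s) = s*(2*s) = 2*s**2)
m = 12780
1/(O(E) + m) = 1/(2*125**2 + 12780) = 1/(2*15625 + 12780) = 1/(31250 + 12780) = 1/44030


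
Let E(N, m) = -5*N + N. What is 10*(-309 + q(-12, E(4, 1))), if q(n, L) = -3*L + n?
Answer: -2730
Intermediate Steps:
E(N, m) = -4*N
q(n, L) = n - 3*L
10*(-309 + q(-12, E(4, 1))) = 10*(-309 + (-12 - (-12)*4)) = 10*(-309 + (-12 - 3*(-16))) = 10*(-309 + (-12 + 48)) = 10*(-309 + 36) = 10*(-273) = -2730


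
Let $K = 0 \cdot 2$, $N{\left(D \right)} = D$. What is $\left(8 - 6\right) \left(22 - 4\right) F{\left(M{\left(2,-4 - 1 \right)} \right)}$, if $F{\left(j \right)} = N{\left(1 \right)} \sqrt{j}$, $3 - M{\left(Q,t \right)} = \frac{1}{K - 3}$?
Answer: $12 \sqrt{30} \approx 65.727$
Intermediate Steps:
$K = 0$
$M{\left(Q,t \right)} = \frac{10}{3}$ ($M{\left(Q,t \right)} = 3 - \frac{1}{0 - 3} = 3 - \frac{1}{-3} = 3 - - \frac{1}{3} = 3 + \frac{1}{3} = \frac{10}{3}$)
$F{\left(j \right)} = \sqrt{j}$ ($F{\left(j \right)} = 1 \sqrt{j} = \sqrt{j}$)
$\left(8 - 6\right) \left(22 - 4\right) F{\left(M{\left(2,-4 - 1 \right)} \right)} = \left(8 - 6\right) \left(22 - 4\right) \sqrt{\frac{10}{3}} = 2 \cdot 18 \frac{\sqrt{30}}{3} = 36 \frac{\sqrt{30}}{3} = 12 \sqrt{30}$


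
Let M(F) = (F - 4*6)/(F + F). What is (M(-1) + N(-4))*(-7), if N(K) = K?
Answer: -119/2 ≈ -59.500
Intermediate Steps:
M(F) = (-24 + F)/(2*F) (M(F) = (F - 24)/((2*F)) = (-24 + F)*(1/(2*F)) = (-24 + F)/(2*F))
(M(-1) + N(-4))*(-7) = ((½)*(-24 - 1)/(-1) - 4)*(-7) = ((½)*(-1)*(-25) - 4)*(-7) = (25/2 - 4)*(-7) = (17/2)*(-7) = -119/2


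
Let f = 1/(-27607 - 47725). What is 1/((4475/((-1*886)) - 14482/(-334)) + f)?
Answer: 5573136692/213498384885 ≈ 0.026104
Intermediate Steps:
f = -1/75332 (f = 1/(-75332) = -1/75332 ≈ -1.3275e-5)
1/((4475/((-1*886)) - 14482/(-334)) + f) = 1/((4475/((-1*886)) - 14482/(-334)) - 1/75332) = 1/((4475/(-886) - 14482*(-1/334)) - 1/75332) = 1/((4475*(-1/886) + 7241/167) - 1/75332) = 1/((-4475/886 + 7241/167) - 1/75332) = 1/(5668201/147962 - 1/75332) = 1/(213498384885/5573136692) = 5573136692/213498384885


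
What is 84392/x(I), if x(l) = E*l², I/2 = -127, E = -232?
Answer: -10549/1870964 ≈ -0.0056383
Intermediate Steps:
I = -254 (I = 2*(-127) = -254)
x(l) = -232*l²
84392/x(I) = 84392/((-232*(-254)²)) = 84392/((-232*64516)) = 84392/(-14967712) = 84392*(-1/14967712) = -10549/1870964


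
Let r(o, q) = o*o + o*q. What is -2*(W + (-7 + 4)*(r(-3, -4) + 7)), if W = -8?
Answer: 184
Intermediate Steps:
r(o, q) = o² + o*q
-2*(W + (-7 + 4)*(r(-3, -4) + 7)) = -2*(-8 + (-7 + 4)*(-3*(-3 - 4) + 7)) = -2*(-8 - 3*(-3*(-7) + 7)) = -2*(-8 - 3*(21 + 7)) = -2*(-8 - 3*28) = -2*(-8 - 84) = -2*(-92) = 184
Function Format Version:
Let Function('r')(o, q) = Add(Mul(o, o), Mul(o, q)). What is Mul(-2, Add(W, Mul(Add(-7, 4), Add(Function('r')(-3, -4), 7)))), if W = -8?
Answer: 184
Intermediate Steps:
Function('r')(o, q) = Add(Pow(o, 2), Mul(o, q))
Mul(-2, Add(W, Mul(Add(-7, 4), Add(Function('r')(-3, -4), 7)))) = Mul(-2, Add(-8, Mul(Add(-7, 4), Add(Mul(-3, Add(-3, -4)), 7)))) = Mul(-2, Add(-8, Mul(-3, Add(Mul(-3, -7), 7)))) = Mul(-2, Add(-8, Mul(-3, Add(21, 7)))) = Mul(-2, Add(-8, Mul(-3, 28))) = Mul(-2, Add(-8, -84)) = Mul(-2, -92) = 184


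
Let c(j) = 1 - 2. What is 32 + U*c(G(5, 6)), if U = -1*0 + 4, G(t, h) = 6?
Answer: 28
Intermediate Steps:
c(j) = -1
U = 4 (U = 0 + 4 = 4)
32 + U*c(G(5, 6)) = 32 + 4*(-1) = 32 - 4 = 28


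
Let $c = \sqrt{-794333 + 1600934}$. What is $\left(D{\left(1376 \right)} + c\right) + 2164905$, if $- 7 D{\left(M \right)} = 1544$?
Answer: $\frac{15152791}{7} + \sqrt{806601} \approx 2.1656 \cdot 10^{6}$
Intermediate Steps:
$c = \sqrt{806601} \approx 898.11$
$D{\left(M \right)} = - \frac{1544}{7}$ ($D{\left(M \right)} = \left(- \frac{1}{7}\right) 1544 = - \frac{1544}{7}$)
$\left(D{\left(1376 \right)} + c\right) + 2164905 = \left(- \frac{1544}{7} + \sqrt{806601}\right) + 2164905 = \frac{15152791}{7} + \sqrt{806601}$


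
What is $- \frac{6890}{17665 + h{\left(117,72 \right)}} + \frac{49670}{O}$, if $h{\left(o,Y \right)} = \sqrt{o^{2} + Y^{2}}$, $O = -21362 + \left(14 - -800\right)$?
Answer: $- \frac{2249953960955}{801457664612} + \frac{31005 \sqrt{233}}{156016676} \approx -2.8043$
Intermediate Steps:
$O = -20548$ ($O = -21362 + \left(14 + 800\right) = -21362 + 814 = -20548$)
$h{\left(o,Y \right)} = \sqrt{Y^{2} + o^{2}}$
$- \frac{6890}{17665 + h{\left(117,72 \right)}} + \frac{49670}{O} = - \frac{6890}{17665 + \sqrt{72^{2} + 117^{2}}} + \frac{49670}{-20548} = - \frac{6890}{17665 + \sqrt{5184 + 13689}} + 49670 \left(- \frac{1}{20548}\right) = - \frac{6890}{17665 + \sqrt{18873}} - \frac{24835}{10274} = - \frac{6890}{17665 + 9 \sqrt{233}} - \frac{24835}{10274} = - \frac{24835}{10274} - \frac{6890}{17665 + 9 \sqrt{233}}$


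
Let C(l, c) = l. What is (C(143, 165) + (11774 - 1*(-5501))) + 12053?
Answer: 29471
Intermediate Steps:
(C(143, 165) + (11774 - 1*(-5501))) + 12053 = (143 + (11774 - 1*(-5501))) + 12053 = (143 + (11774 + 5501)) + 12053 = (143 + 17275) + 12053 = 17418 + 12053 = 29471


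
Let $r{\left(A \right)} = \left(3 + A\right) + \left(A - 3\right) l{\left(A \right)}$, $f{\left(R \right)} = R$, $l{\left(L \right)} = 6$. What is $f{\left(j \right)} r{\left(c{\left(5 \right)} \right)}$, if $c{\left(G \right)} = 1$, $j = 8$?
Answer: $-64$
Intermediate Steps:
$r{\left(A \right)} = -15 + 7 A$ ($r{\left(A \right)} = \left(3 + A\right) + \left(A - 3\right) 6 = \left(3 + A\right) + \left(-3 + A\right) 6 = \left(3 + A\right) + \left(-18 + 6 A\right) = -15 + 7 A$)
$f{\left(j \right)} r{\left(c{\left(5 \right)} \right)} = 8 \left(-15 + 7 \cdot 1\right) = 8 \left(-15 + 7\right) = 8 \left(-8\right) = -64$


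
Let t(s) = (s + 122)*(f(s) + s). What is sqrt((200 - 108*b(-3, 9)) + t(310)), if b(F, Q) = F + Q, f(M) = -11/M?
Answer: 2*sqrt(801574130)/155 ≈ 365.32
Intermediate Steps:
t(s) = (122 + s)*(s - 11/s) (t(s) = (s + 122)*(-11/s + s) = (122 + s)*(s - 11/s))
sqrt((200 - 108*b(-3, 9)) + t(310)) = sqrt((200 - 108*(-3 + 9)) + (-11 + 310**2 - 1342/310 + 122*310)) = sqrt((200 - 108*6) + (-11 + 96100 - 1342*1/310 + 37820)) = sqrt((200 - 648) + (-11 + 96100 - 671/155 + 37820)) = sqrt(-448 + 20755224/155) = sqrt(20685784/155) = 2*sqrt(801574130)/155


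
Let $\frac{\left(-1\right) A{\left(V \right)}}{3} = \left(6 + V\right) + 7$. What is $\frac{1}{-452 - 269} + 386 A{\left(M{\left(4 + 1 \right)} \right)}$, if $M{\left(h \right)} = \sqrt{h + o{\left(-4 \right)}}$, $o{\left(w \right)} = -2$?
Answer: $- \frac{10853935}{721} - 1158 \sqrt{3} \approx -17060.0$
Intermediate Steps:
$M{\left(h \right)} = \sqrt{-2 + h}$ ($M{\left(h \right)} = \sqrt{h - 2} = \sqrt{-2 + h}$)
$A{\left(V \right)} = -39 - 3 V$ ($A{\left(V \right)} = - 3 \left(\left(6 + V\right) + 7\right) = - 3 \left(13 + V\right) = -39 - 3 V$)
$\frac{1}{-452 - 269} + 386 A{\left(M{\left(4 + 1 \right)} \right)} = \frac{1}{-452 - 269} + 386 \left(-39 - 3 \sqrt{-2 + \left(4 + 1\right)}\right) = \frac{1}{-721} + 386 \left(-39 - 3 \sqrt{-2 + 5}\right) = - \frac{1}{721} + 386 \left(-39 - 3 \sqrt{3}\right) = - \frac{1}{721} - \left(15054 + 1158 \sqrt{3}\right) = - \frac{10853935}{721} - 1158 \sqrt{3}$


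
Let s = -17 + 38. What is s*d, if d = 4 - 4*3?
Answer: -168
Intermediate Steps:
d = -8 (d = 4 - 12 = -8)
s = 21
s*d = 21*(-8) = -168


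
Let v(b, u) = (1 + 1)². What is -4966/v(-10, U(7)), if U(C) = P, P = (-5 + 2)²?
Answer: -2483/2 ≈ -1241.5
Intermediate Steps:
P = 9 (P = (-3)² = 9)
U(C) = 9
v(b, u) = 4 (v(b, u) = 2² = 4)
-4966/v(-10, U(7)) = -4966/4 = -4966*¼ = -2483/2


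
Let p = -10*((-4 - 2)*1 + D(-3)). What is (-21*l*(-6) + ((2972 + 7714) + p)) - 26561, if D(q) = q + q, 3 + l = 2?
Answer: -15881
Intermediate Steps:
l = -1 (l = -3 + 2 = -1)
D(q) = 2*q
p = 120 (p = -10*((-4 - 2)*1 + 2*(-3)) = -10*(-6*1 - 6) = -10*(-6 - 6) = -10*(-12) = 120)
(-21*l*(-6) + ((2972 + 7714) + p)) - 26561 = (-21*(-1)*(-6) + ((2972 + 7714) + 120)) - 26561 = (21*(-6) + (10686 + 120)) - 26561 = (-126 + 10806) - 26561 = 10680 - 26561 = -15881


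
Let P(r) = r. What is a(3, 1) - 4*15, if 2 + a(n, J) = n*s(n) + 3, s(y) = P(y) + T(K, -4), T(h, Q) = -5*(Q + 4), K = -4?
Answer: -50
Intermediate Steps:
T(h, Q) = -20 - 5*Q (T(h, Q) = -5*(4 + Q) = -20 - 5*Q)
s(y) = y (s(y) = y + (-20 - 5*(-4)) = y + (-20 + 20) = y + 0 = y)
a(n, J) = 1 + n**2 (a(n, J) = -2 + (n*n + 3) = -2 + (n**2 + 3) = -2 + (3 + n**2) = 1 + n**2)
a(3, 1) - 4*15 = (1 + 3**2) - 4*15 = (1 + 9) - 60 = 10 - 60 = -50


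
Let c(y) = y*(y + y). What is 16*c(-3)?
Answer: 288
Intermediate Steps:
c(y) = 2*y**2 (c(y) = y*(2*y) = 2*y**2)
16*c(-3) = 16*(2*(-3)**2) = 16*(2*9) = 16*18 = 288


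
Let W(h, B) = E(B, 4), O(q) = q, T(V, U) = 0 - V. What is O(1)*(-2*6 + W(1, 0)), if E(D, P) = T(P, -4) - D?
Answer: -16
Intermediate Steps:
T(V, U) = -V
E(D, P) = -D - P (E(D, P) = -P - D = -D - P)
W(h, B) = -4 - B (W(h, B) = -B - 1*4 = -B - 4 = -4 - B)
O(1)*(-2*6 + W(1, 0)) = 1*(-2*6 + (-4 - 1*0)) = 1*(-12 + (-4 + 0)) = 1*(-12 - 4) = 1*(-16) = -16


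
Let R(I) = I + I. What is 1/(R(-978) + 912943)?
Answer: 1/910987 ≈ 1.0977e-6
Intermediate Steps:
R(I) = 2*I
1/(R(-978) + 912943) = 1/(2*(-978) + 912943) = 1/(-1956 + 912943) = 1/910987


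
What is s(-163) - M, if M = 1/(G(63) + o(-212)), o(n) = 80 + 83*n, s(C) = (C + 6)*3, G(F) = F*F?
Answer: -6380636/13547 ≈ -471.00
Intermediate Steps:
G(F) = F²
s(C) = 18 + 3*C (s(C) = (6 + C)*3 = 18 + 3*C)
M = -1/13547 (M = 1/(63² + (80 + 83*(-212))) = 1/(3969 + (80 - 17596)) = 1/(3969 - 17516) = 1/(-13547) = -1/13547 ≈ -7.3817e-5)
s(-163) - M = (18 + 3*(-163)) - 1*(-1/13547) = (18 - 489) + 1/13547 = -471 + 1/13547 = -6380636/13547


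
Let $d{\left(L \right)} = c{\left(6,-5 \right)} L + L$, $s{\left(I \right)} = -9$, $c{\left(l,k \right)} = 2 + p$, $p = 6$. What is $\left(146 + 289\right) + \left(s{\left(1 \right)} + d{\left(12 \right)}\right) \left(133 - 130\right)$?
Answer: $732$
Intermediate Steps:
$c{\left(l,k \right)} = 8$ ($c{\left(l,k \right)} = 2 + 6 = 8$)
$d{\left(L \right)} = 9 L$ ($d{\left(L \right)} = 8 L + L = 9 L$)
$\left(146 + 289\right) + \left(s{\left(1 \right)} + d{\left(12 \right)}\right) \left(133 - 130\right) = \left(146 + 289\right) + \left(-9 + 9 \cdot 12\right) \left(133 - 130\right) = 435 + \left(-9 + 108\right) 3 = 435 + 99 \cdot 3 = 435 + 297 = 732$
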